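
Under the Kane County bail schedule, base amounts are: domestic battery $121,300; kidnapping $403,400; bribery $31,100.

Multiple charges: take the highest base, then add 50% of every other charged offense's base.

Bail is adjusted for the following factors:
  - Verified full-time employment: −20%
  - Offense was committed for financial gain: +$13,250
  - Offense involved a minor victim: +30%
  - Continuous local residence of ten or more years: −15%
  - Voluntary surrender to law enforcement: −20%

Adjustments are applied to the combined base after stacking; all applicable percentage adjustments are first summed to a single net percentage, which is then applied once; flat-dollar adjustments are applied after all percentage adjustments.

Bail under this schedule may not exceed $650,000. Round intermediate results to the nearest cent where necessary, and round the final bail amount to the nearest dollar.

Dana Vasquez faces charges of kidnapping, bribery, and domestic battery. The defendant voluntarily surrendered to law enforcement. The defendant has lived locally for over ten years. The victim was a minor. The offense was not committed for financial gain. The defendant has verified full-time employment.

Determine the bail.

$359,700

Base amounts from the schedule: kidnapping $403,400; bribery $31,100; domestic battery $121,300.
Stacking rule: highest base plus 50% of each additional charge. Highest is kidnapping at $403,400. Additional: $31,100 × 50% = $15,550; $121,300 × 50% = $60,650. Combined base = $403,400 + $76,200 = $479,600.
Net percentage adjustment: −20% +30% −15% −20% = −25%. $479,600 × 0.75 = $359,700.
$359,700 is within the $650,000 maximum.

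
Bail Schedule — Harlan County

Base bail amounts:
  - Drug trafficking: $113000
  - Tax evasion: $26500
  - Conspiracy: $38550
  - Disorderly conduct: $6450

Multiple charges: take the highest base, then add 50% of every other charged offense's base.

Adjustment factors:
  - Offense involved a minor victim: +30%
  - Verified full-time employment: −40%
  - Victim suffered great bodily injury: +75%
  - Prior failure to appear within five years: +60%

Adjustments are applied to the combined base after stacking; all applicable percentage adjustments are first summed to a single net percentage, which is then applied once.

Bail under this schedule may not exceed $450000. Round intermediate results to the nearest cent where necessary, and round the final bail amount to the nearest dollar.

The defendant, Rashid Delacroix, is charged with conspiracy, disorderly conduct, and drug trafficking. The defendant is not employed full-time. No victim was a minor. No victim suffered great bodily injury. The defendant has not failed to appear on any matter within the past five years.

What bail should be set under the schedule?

Base amounts from the schedule: conspiracy $38550; disorderly conduct $6450; drug trafficking $113000.
Stacking rule: highest base plus 50% of each additional charge. Highest is drug trafficking at $113000. Additional: $38550 × 50% = $19275; $6450 × 50% = $3225. Combined base = $113000 + $22500 = $135500.
No adjustment factors apply to this defendant.
$135500 is within the $450000 maximum.

$135500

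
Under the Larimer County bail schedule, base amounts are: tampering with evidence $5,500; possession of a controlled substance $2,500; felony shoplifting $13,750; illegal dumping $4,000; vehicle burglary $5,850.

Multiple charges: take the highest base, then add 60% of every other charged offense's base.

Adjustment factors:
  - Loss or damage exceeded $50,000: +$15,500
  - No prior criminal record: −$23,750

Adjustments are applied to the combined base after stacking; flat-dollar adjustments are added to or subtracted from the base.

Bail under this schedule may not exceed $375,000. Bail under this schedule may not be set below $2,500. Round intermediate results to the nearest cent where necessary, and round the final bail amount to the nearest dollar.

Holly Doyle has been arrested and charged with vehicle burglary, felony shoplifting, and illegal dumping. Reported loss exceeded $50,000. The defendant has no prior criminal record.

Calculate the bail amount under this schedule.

Base amounts from the schedule: vehicle burglary $5,850; felony shoplifting $13,750; illegal dumping $4,000.
Stacking rule: highest base plus 60% of each additional charge. Highest is felony shoplifting at $13,750. Additional: $5,850 × 60% = $3,510; $4,000 × 60% = $2,400. Combined base = $13,750 + $5,910 = $19,660.
Loss or damage exceeded $50,000 (+$15,500 flat): $19,660 + $15,500 = $35,160.
No prior criminal record (−$23,750 flat): $35,160 − $23,750 = $11,410.
$11,410 is within the $375,000 maximum.
$11,410 is at or above the $2,500 minimum.

$11,410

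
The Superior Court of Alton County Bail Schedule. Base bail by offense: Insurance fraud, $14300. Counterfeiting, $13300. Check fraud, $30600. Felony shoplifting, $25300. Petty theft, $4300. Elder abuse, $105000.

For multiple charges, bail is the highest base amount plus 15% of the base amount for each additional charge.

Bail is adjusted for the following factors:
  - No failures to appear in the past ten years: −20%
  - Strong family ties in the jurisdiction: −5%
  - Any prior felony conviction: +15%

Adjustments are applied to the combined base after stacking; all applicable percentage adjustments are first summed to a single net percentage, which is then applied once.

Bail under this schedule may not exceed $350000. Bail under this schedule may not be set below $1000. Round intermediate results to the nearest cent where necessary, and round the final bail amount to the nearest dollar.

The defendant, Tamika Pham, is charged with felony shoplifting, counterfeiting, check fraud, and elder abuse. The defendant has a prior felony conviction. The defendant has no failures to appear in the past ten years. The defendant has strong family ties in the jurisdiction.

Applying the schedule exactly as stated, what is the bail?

$103842

Base amounts from the schedule: felony shoplifting $25300; counterfeiting $13300; check fraud $30600; elder abuse $105000.
Stacking rule: highest base plus 15% of each additional charge. Highest is elder abuse at $105000. Additional: $25300 × 15% = $3795; $13300 × 15% = $1995; $30600 × 15% = $4590. Combined base = $105000 + $10380 = $115380.
Net percentage adjustment: −20% −5% +15% = −10%. $115380 × 0.9 = $103842.
$103842 is within the $350000 maximum.
$103842 is at or above the $1000 minimum.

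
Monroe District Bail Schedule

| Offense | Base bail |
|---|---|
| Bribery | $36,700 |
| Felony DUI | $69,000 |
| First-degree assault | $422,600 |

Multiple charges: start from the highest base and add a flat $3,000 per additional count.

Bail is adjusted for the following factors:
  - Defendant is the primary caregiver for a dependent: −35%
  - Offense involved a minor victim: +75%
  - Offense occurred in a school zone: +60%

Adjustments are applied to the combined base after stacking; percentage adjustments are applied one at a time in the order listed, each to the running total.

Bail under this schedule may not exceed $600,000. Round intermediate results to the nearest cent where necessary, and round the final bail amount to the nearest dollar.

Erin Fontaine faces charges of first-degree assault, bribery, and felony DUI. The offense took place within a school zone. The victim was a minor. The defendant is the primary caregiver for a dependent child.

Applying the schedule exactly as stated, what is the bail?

$600,000

Base amounts from the schedule: first-degree assault $422,600; bribery $36,700; felony DUI $69,000.
Stacking rule: highest base plus $3,000 per additional charge. Highest is first-degree assault at $422,600; 2 additional charges → +$6,000. Combined base = $428,600.
Defendant is the primary caregiver for a dependent (−35%): $428,600 × 0.65 = $278,590.
Offense involved a minor victim (+75%): $278,590 × 1.75 = $487,532.50.
Offense occurred in a school zone (+60%): $487,532.50 × 1.6 = $780,052.
Result $780,052 exceeds the maximum of $600,000; bail is capped at $600,000.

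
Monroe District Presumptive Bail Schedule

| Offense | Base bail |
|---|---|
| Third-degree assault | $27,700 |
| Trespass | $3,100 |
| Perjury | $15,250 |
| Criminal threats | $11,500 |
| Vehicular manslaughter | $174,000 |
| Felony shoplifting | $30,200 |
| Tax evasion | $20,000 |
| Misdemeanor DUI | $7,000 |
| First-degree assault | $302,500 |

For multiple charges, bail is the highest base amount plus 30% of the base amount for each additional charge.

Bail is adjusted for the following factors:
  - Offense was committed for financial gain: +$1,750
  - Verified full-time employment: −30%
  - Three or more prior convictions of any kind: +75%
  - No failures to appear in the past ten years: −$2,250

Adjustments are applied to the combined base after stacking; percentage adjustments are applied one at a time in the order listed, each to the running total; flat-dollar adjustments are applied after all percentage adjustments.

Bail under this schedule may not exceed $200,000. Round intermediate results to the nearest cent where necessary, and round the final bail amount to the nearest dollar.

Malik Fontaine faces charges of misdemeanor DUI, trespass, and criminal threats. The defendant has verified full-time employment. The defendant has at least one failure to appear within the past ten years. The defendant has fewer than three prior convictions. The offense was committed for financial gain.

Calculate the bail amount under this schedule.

$11,921

Base amounts from the schedule: misdemeanor DUI $7,000; trespass $3,100; criminal threats $11,500.
Stacking rule: highest base plus 30% of each additional charge. Highest is criminal threats at $11,500. Additional: $7,000 × 30% = $2,100; $3,100 × 30% = $930. Combined base = $11,500 + $3,030 = $14,530.
Verified full-time employment (−30%): $14,530 × 0.7 = $10,171.
Offense was committed for financial gain (+$1,750 flat): $10,171 + $1,750 = $11,921.
$11,921 is within the $200,000 maximum.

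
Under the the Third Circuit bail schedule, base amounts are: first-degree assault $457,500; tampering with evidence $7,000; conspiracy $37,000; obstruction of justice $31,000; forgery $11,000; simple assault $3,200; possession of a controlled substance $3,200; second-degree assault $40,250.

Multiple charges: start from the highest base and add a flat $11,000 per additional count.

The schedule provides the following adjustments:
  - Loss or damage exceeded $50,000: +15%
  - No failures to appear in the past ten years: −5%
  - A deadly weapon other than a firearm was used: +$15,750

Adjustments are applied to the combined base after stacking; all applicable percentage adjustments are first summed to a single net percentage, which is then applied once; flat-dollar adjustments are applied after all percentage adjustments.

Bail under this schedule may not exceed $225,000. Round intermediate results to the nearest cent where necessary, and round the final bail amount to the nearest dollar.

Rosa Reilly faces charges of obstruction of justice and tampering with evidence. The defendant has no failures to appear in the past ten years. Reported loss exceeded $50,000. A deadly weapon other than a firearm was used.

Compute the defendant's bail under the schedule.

$61,950

Base amounts from the schedule: obstruction of justice $31,000; tampering with evidence $7,000.
Stacking rule: highest base plus $11,000 per additional charge. Highest is obstruction of justice at $31,000; 1 additional charge → +$11,000. Combined base = $42,000.
Net percentage adjustment: +15% −5% = +10%. $42,000 × 1.1 = $46,200.
A deadly weapon other than a firearm was used (+$15,750 flat): $46,200 + $15,750 = $61,950.
$61,950 is within the $225,000 maximum.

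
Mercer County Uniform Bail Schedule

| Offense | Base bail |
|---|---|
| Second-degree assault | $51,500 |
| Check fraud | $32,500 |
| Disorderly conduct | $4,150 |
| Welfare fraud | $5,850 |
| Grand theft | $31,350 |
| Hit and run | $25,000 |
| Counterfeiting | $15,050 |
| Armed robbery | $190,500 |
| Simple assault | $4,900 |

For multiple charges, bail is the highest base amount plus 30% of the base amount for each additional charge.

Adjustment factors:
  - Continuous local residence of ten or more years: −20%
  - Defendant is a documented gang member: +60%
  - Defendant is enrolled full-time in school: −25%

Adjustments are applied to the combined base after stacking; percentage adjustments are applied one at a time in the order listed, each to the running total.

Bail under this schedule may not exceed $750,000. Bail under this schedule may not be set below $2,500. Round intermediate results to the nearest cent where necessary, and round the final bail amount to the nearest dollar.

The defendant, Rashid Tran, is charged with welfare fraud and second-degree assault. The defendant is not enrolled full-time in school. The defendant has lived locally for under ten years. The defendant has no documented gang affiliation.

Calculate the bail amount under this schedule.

Base amounts from the schedule: welfare fraud $5,850; second-degree assault $51,500.
Stacking rule: highest base plus 30% of each additional charge. Highest is second-degree assault at $51,500. Additional: $5,850 × 30% = $1,755. Combined base = $51,500 + $1,755 = $53,255.
No adjustment factors apply to this defendant.
$53,255 is within the $750,000 maximum.
$53,255 is at or above the $2,500 minimum.

$53,255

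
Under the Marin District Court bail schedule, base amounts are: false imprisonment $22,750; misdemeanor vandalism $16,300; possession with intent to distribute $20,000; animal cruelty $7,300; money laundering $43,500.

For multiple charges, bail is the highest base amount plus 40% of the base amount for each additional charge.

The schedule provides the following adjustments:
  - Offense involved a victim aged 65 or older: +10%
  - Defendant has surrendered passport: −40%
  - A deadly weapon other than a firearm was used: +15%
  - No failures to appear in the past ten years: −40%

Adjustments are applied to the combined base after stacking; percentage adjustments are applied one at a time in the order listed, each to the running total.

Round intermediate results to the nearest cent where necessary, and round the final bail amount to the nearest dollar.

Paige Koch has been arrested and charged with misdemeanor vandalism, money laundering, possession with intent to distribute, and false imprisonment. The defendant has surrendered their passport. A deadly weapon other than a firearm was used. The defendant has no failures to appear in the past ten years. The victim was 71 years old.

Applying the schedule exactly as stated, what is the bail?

Base amounts from the schedule: misdemeanor vandalism $16,300; money laundering $43,500; possession with intent to distribute $20,000; false imprisonment $22,750.
Stacking rule: highest base plus 40% of each additional charge. Highest is money laundering at $43,500. Additional: $16,300 × 40% = $6,520; $20,000 × 40% = $8,000; $22,750 × 40% = $9,100. Combined base = $43,500 + $23,620 = $67,120.
Offense involved a victim aged 65 or older (+10%): $67,120 × 1.1 = $73,832.
Defendant has surrendered passport (−40%): $73,832 × 0.6 = $44,299.20.
A deadly weapon other than a firearm was used (+15%): $44,299.20 × 1.15 = $50,944.08.
No failures to appear in the past ten years (−40%): $50,944.08 × 0.6 = $30,566.45.
Rounded to the nearest dollar: $30,566.

$30,566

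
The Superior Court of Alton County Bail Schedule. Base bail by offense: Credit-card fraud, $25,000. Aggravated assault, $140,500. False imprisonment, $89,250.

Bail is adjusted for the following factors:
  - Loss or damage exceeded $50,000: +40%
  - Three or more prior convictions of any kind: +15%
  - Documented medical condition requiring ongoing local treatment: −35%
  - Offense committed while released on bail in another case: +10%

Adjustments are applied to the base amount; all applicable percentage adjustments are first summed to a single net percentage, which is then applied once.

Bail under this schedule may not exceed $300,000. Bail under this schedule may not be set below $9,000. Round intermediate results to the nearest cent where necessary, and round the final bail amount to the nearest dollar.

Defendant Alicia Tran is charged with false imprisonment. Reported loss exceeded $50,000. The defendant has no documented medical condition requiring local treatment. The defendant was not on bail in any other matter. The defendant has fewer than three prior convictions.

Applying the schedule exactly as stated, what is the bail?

$124,950

Base amounts from the schedule: false imprisonment $89,250.
Single charge. Combined base = $89,250.
Loss or damage exceeded $50,000 (+40%): $89,250 × 1.4 = $124,950.
$124,950 is within the $300,000 maximum.
$124,950 is at or above the $9,000 minimum.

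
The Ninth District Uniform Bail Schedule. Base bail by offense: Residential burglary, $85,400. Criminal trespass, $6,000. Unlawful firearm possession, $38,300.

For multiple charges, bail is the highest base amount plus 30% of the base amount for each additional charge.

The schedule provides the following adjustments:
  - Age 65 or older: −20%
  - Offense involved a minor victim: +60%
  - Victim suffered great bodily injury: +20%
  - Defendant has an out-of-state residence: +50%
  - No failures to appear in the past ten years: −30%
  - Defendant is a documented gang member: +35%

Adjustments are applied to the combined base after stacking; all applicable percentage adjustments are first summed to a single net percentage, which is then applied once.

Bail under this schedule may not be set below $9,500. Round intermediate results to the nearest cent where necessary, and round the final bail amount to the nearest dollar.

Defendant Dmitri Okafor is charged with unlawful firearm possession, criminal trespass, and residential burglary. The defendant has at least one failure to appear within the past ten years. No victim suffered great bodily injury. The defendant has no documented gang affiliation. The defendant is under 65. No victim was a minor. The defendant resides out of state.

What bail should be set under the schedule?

$148,035

Base amounts from the schedule: unlawful firearm possession $38,300; criminal trespass $6,000; residential burglary $85,400.
Stacking rule: highest base plus 30% of each additional charge. Highest is residential burglary at $85,400. Additional: $38,300 × 30% = $11,490; $6,000 × 30% = $1,800. Combined base = $85,400 + $13,290 = $98,690.
Defendant has an out-of-state residence (+50%): $98,690 × 1.5 = $148,035.
$148,035 is at or above the $9,500 minimum.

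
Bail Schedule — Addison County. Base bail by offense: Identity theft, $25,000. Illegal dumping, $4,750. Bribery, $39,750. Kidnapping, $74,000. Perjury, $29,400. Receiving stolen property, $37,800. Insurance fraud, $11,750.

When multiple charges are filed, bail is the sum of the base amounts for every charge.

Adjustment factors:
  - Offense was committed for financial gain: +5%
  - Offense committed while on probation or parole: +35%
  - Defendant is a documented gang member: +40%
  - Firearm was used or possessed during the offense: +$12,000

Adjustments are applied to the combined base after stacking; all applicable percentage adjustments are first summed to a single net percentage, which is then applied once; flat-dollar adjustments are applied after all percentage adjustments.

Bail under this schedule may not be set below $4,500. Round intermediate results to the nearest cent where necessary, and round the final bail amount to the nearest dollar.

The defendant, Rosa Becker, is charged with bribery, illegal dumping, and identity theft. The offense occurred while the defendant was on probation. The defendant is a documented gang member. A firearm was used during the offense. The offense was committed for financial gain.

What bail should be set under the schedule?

$137,100

Base amounts from the schedule: bribery $39,750; illegal dumping $4,750; identity theft $25,000.
Stacking rule: sum of all bases. $39,750 + $4,750 + $25,000 = $69,500.
Net percentage adjustment: +5% +35% +40% = +80%. $69,500 × 1.8 = $125,100.
Firearm was used or possessed during the offense (+$12,000 flat): $125,100 + $12,000 = $137,100.
$137,100 is at or above the $4,500 minimum.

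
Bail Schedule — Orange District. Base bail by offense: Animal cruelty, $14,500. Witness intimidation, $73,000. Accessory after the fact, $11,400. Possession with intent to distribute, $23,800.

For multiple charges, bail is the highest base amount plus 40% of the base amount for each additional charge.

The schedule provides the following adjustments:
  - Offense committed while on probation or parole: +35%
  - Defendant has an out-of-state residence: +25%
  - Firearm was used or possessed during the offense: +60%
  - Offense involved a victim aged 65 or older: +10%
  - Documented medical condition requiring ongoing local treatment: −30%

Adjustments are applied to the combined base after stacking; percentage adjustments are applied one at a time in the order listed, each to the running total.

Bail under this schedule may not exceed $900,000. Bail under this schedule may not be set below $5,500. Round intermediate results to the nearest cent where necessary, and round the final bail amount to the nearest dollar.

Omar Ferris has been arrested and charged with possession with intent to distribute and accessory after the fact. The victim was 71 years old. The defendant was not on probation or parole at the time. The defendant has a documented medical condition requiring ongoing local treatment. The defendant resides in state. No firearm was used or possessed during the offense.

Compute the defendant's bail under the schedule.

Base amounts from the schedule: possession with intent to distribute $23,800; accessory after the fact $11,400.
Stacking rule: highest base plus 40% of each additional charge. Highest is possession with intent to distribute at $23,800. Additional: $11,400 × 40% = $4,560. Combined base = $23,800 + $4,560 = $28,360.
Offense involved a victim aged 65 or older (+10%): $28,360 × 1.1 = $31,196.
Documented medical condition requiring ongoing local treatment (−30%): $31,196 × 0.7 = $21,837.20.
$21,837.20 is within the $900,000 maximum.
$21,837.20 is at or above the $5,500 minimum.
Rounded to the nearest dollar: $21,837.

$21,837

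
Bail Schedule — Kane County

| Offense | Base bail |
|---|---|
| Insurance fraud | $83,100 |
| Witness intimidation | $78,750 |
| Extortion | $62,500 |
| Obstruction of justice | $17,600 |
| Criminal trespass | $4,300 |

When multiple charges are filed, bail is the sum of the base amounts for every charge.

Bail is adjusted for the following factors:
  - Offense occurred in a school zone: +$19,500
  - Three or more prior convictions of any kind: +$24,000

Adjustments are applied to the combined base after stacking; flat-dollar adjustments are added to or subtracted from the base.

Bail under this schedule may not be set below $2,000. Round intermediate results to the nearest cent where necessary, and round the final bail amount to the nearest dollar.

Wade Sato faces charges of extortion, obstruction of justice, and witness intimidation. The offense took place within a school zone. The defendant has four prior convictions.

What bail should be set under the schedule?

Base amounts from the schedule: extortion $62,500; obstruction of justice $17,600; witness intimidation $78,750.
Stacking rule: sum of all bases. $62,500 + $17,600 + $78,750 = $158,850.
Offense occurred in a school zone (+$19,500 flat): $158,850 + $19,500 = $178,350.
Three or more prior convictions of any kind (+$24,000 flat): $178,350 + $24,000 = $202,350.
$202,350 is at or above the $2,000 minimum.

$202,350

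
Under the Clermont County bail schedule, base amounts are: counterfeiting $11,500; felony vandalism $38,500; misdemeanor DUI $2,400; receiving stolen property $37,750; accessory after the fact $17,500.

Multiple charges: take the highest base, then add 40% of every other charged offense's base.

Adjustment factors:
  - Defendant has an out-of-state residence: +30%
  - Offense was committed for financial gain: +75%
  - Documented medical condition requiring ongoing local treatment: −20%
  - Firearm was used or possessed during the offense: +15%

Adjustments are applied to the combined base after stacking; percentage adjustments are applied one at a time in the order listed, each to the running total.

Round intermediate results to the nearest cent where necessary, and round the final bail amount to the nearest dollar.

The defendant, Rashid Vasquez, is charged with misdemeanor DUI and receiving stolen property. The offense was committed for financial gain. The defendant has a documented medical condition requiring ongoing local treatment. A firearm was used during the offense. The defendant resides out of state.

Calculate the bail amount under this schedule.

$81,020

Base amounts from the schedule: misdemeanor DUI $2,400; receiving stolen property $37,750.
Stacking rule: highest base plus 40% of each additional charge. Highest is receiving stolen property at $37,750. Additional: $2,400 × 40% = $960. Combined base = $37,750 + $960 = $38,710.
Defendant has an out-of-state residence (+30%): $38,710 × 1.3 = $50,323.
Offense was committed for financial gain (+75%): $50,323 × 1.75 = $88,065.25.
Documented medical condition requiring ongoing local treatment (−20%): $88,065.25 × 0.8 = $70,452.20.
Firearm was used or possessed during the offense (+15%): $70,452.20 × 1.15 = $81,020.03.
Rounded to the nearest dollar: $81,020.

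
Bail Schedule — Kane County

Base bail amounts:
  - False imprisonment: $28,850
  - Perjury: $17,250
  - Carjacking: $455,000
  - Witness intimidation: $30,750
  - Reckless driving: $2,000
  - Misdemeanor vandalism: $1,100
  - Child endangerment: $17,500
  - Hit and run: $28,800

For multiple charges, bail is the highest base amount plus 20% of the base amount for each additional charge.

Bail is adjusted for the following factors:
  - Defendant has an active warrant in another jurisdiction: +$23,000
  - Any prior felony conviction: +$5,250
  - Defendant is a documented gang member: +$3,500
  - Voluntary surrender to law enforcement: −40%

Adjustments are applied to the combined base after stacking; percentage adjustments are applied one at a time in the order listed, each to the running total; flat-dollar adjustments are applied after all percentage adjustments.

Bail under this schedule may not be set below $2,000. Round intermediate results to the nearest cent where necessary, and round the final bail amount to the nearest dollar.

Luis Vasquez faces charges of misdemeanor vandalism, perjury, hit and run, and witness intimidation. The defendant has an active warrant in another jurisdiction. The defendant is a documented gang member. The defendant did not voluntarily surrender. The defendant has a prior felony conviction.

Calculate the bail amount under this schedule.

Base amounts from the schedule: misdemeanor vandalism $1,100; perjury $17,250; hit and run $28,800; witness intimidation $30,750.
Stacking rule: highest base plus 20% of each additional charge. Highest is witness intimidation at $30,750. Additional: $1,100 × 20% = $220; $17,250 × 20% = $3,450; $28,800 × 20% = $5,760. Combined base = $30,750 + $9,430 = $40,180.
Defendant has an active warrant in another jurisdiction (+$23,000 flat): $40,180 + $23,000 = $63,180.
Any prior felony conviction (+$5,250 flat): $63,180 + $5,250 = $68,430.
Defendant is a documented gang member (+$3,500 flat): $68,430 + $3,500 = $71,930.
$71,930 is at or above the $2,000 minimum.

$71,930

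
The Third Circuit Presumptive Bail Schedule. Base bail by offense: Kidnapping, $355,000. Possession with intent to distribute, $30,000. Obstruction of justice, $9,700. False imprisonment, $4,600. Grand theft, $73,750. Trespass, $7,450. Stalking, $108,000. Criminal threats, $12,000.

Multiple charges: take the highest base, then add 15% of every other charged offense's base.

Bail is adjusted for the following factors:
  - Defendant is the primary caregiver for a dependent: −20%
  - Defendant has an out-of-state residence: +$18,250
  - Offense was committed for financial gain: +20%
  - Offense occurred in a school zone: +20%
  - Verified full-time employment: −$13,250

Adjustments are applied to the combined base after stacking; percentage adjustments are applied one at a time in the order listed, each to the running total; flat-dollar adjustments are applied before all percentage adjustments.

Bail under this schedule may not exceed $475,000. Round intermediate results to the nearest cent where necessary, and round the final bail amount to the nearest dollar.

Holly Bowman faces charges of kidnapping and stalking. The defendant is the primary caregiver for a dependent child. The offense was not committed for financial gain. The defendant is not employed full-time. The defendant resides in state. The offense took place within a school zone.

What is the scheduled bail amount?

Base amounts from the schedule: kidnapping $355,000; stalking $108,000.
Stacking rule: highest base plus 15% of each additional charge. Highest is kidnapping at $355,000. Additional: $108,000 × 15% = $16,200. Combined base = $355,000 + $16,200 = $371,200.
Defendant is the primary caregiver for a dependent (−20%): $371,200 × 0.8 = $296,960.
Offense occurred in a school zone (+20%): $296,960 × 1.2 = $356,352.
$356,352 is within the $475,000 maximum.

$356,352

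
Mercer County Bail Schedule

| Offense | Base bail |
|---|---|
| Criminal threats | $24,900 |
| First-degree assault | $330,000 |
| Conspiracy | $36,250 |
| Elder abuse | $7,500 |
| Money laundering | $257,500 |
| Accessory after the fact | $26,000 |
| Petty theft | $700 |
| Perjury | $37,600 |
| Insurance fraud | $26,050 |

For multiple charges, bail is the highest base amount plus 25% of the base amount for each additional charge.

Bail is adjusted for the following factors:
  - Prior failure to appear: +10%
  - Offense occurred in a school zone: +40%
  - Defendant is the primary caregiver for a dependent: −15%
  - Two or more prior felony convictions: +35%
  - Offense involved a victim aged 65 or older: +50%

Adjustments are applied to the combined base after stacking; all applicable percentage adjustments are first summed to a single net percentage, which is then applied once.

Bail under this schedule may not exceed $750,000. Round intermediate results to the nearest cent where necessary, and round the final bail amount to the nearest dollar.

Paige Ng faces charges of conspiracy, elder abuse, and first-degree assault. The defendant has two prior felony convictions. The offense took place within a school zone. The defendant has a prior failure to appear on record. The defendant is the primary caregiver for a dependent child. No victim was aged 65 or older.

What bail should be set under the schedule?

$579,594

Base amounts from the schedule: conspiracy $36,250; elder abuse $7,500; first-degree assault $330,000.
Stacking rule: highest base plus 25% of each additional charge. Highest is first-degree assault at $330,000. Additional: $36,250 × 25% = $9,062.50; $7,500 × 25% = $1,875. Combined base = $330,000 + $10,937.50 = $340,937.50.
Net percentage adjustment: +10% +40% −15% +35% = +70%. $340,937.50 × 1.7 = $579,593.75.
$579,593.75 is within the $750,000 maximum.
Rounded to the nearest dollar: $579,594.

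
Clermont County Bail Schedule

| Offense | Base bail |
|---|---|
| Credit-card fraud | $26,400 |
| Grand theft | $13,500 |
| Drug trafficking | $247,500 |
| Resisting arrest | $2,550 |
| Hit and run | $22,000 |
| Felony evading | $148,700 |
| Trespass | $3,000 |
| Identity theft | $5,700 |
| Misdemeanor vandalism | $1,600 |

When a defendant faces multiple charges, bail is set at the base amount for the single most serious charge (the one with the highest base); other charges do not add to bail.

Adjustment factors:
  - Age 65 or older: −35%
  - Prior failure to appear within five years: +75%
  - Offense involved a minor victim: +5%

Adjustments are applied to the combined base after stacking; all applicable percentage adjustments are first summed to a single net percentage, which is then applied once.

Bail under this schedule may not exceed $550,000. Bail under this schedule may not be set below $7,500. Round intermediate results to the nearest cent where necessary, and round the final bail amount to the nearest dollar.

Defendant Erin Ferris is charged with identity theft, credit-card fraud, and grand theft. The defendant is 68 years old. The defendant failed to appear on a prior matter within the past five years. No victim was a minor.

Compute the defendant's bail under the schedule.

Base amounts from the schedule: identity theft $5,700; credit-card fraud $26,400; grand theft $13,500.
Stacking rule: use the highest base only. Highest is credit-card fraud at $26,400. Combined base = $26,400.
Net percentage adjustment: −35% +75% = +40%. $26,400 × 1.4 = $36,960.
$36,960 is within the $550,000 maximum.
$36,960 is at or above the $7,500 minimum.

$36,960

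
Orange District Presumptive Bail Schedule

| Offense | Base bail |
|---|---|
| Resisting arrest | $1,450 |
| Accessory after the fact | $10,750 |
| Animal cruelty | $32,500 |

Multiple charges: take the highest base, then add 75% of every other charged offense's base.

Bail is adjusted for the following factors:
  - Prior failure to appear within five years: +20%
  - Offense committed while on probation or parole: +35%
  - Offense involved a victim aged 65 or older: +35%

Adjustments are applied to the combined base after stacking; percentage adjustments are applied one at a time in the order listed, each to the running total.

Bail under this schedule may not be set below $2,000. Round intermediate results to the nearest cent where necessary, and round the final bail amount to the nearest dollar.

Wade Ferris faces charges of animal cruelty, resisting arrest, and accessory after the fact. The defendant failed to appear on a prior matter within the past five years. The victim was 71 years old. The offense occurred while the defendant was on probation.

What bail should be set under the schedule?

Base amounts from the schedule: animal cruelty $32,500; resisting arrest $1,450; accessory after the fact $10,750.
Stacking rule: highest base plus 75% of each additional charge. Highest is animal cruelty at $32,500. Additional: $1,450 × 75% = $1,087.50; $10,750 × 75% = $8,062.50. Combined base = $32,500 + $9,150 = $41,650.
Prior failure to appear within five years (+20%): $41,650 × 1.2 = $49,980.
Offense committed while on probation or parole (+35%): $49,980 × 1.35 = $67,473.
Offense involved a victim aged 65 or older (+35%): $67,473 × 1.35 = $91,088.55.
$91,088.55 is at or above the $2,000 minimum.
Rounded to the nearest dollar: $91,089.

$91,089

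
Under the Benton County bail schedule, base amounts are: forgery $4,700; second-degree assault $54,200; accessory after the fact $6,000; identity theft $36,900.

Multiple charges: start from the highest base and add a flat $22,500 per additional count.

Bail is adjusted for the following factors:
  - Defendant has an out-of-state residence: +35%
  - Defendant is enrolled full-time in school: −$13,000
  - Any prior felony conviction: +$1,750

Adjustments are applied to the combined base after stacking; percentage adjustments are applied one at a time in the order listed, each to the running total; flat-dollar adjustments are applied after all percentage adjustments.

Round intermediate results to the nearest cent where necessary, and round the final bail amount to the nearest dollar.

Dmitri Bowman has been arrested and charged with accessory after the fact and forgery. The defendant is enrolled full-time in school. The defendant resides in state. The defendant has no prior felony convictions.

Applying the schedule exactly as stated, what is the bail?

$15,500

Base amounts from the schedule: accessory after the fact $6,000; forgery $4,700.
Stacking rule: highest base plus $22,500 per additional charge. Highest is accessory after the fact at $6,000; 1 additional charge → +$22,500. Combined base = $28,500.
Defendant is enrolled full-time in school (−$13,000 flat): $28,500 − $13,000 = $15,500.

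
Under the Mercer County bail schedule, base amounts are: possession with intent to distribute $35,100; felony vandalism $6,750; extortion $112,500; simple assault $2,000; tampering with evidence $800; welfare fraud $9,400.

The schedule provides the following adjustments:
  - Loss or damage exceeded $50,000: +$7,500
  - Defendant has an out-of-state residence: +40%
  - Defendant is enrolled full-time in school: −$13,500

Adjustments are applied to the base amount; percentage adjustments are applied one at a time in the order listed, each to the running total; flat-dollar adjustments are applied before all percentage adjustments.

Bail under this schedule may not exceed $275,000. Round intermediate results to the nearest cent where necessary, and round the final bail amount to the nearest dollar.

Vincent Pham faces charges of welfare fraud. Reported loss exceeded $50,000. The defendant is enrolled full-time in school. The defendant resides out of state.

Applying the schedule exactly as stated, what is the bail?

$4,760

Base amounts from the schedule: welfare fraud $9,400.
Single charge. Combined base = $9,400.
Loss or damage exceeded $50,000 (+$7,500 flat): $9,400 + $7,500 = $16,900.
Defendant is enrolled full-time in school (−$13,500 flat): $16,900 − $13,500 = $3,400.
Defendant has an out-of-state residence (+40%): $3,400 × 1.4 = $4,760.
$4,760 is within the $275,000 maximum.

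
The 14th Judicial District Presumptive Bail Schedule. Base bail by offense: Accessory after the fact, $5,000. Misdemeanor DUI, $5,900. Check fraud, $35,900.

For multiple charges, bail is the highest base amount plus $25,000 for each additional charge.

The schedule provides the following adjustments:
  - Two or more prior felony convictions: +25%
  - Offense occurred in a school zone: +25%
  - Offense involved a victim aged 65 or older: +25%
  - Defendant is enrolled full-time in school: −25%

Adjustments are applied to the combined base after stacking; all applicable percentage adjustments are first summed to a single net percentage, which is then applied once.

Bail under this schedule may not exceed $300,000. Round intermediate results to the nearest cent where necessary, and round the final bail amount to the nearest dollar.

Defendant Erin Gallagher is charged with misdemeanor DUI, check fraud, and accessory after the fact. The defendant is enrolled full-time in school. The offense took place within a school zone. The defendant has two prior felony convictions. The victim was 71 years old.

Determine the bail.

Base amounts from the schedule: misdemeanor DUI $5,900; check fraud $35,900; accessory after the fact $5,000.
Stacking rule: highest base plus $25,000 per additional charge. Highest is check fraud at $35,900; 2 additional charges → +$50,000. Combined base = $85,900.
Net percentage adjustment: +25% +25% +25% −25% = +50%. $85,900 × 1.5 = $128,850.
$128,850 is within the $300,000 maximum.

$128,850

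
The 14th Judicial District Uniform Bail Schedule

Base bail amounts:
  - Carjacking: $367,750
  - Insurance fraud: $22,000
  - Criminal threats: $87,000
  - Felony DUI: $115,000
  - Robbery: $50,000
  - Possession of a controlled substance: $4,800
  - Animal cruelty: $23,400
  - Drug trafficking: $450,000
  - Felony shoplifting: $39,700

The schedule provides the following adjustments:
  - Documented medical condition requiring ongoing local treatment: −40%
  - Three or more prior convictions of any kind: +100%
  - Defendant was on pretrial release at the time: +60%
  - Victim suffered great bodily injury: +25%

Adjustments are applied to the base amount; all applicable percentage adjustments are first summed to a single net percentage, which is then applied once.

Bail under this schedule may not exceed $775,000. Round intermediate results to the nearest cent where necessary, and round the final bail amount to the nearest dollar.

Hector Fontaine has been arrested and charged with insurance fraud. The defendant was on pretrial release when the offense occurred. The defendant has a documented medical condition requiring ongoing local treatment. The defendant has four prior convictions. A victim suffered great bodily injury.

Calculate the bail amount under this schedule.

Base amounts from the schedule: insurance fraud $22,000.
Single charge. Combined base = $22,000.
Net percentage adjustment: −40% +100% +60% +25% = +145%. $22,000 × 2.45 = $53,900.
$53,900 is within the $775,000 maximum.

$53,900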